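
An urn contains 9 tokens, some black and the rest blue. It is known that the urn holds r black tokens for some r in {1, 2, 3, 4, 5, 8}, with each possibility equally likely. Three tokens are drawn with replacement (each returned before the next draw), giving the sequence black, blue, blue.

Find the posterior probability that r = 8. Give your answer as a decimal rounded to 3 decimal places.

Under each hypothesis, the probability of the observed sequence is: P(data | r = 1) = (1/9)(8/9)(8/9) = 0.087791; P(data | r = 2) = (2/9)(7/9)(7/9) = 0.13443; P(data | r = 3) = (3/9)(6/9)(6/9) = 0.14815; P(data | r = 4) = (4/9)(5/9)(5/9) = 0.13717; P(data | r = 5) = (5/9)(4/9)(4/9) = 0.10974; P(data | r = 8) = (8/9)(1/9)(1/9) = 0.010974.
Multiplying each by its prior: 1/6 · 0.087791 = 0.014632, 1/6 · 0.13443 = 0.022405, 1/6 · 0.14815 = 0.024691, 1/6 · 0.13717 = 0.022862, 1/6 · 0.10974 = 0.01829, 1/6 · 0.010974 = 0.001829; with total 0.10471.
So P(r = 8 | data) = (0.001829) / (0.10471) = 0.017467.

0.017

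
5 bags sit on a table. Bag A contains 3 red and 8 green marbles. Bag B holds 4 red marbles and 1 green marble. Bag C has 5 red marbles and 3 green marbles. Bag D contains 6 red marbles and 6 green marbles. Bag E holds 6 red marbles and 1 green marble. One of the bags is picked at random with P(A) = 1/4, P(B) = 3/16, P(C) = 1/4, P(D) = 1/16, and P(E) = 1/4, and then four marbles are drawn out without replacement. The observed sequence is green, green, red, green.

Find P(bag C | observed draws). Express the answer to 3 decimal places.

The likelihood of the observed sequence under each hypothesis: P(data | bag A) = (8/11)(7/10)(3/9)(6/8) = 0.12727; P(data | bag B) = (1/5)(0/4) = 0; P(data | bag C) = (3/8)(2/7)(5/6)(1/5) = 0.017857; P(data | bag D) = (6/12)(5/11)(6/10)(4/9) = 0.060606; P(data | bag E) = (1/7)(0/6) = 0.
The prior-weighted likelihoods are 1/4 · 0.12727 = 0.031818, 3/16 · 0 = 0, 1/4 · 0.017857 = 0.0044643, 1/16 · 0.060606 = 0.0037879, 1/4 · 0 = 0; with total 0.04007.
Hence P(bag C | data) = (0.0044643) / (0.04007) = 0.11141.

0.111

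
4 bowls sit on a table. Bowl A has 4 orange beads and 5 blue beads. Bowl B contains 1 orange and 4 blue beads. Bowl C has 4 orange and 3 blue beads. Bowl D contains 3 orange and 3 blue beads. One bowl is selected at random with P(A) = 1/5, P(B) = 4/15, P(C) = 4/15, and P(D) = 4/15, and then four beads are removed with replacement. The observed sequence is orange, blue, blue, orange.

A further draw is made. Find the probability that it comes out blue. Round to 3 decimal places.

For each hypothesis, P(data | H) works out to: P(data | bowl A) = (4/9)(5/9)(5/9)(4/9) = 0.060966; P(data | bowl B) = (1/5)(4/5)(4/5)(1/5) = 0.0256; P(data | bowl C) = (4/7)(3/7)(3/7)(4/7) = 0.059975; P(data | bowl D) = (3/6)(3/6)(3/6)(3/6) = 0.0625.
The prior-weighted likelihoods are 1/5 · 0.060966 = 0.012193, 4/15 · 0.0256 = 0.0068267, 4/15 · 0.059975 = 0.015993, 4/15 · 0.0625 = 0.016667; these sum to 0.05168.
The posterior is then P(bowl A | data) = 0.23594, P(bowl B | data) = 0.1321, P(bowl C | data) = 0.30947, P(bowl D | data) = 0.3225.
Averaging over the posterior, P(blue next | data) = (5/9)(0.23594) + (4/5)(0.1321) + (3/7)(0.30947) + (1/2)(0.3225) = 0.53063.

0.531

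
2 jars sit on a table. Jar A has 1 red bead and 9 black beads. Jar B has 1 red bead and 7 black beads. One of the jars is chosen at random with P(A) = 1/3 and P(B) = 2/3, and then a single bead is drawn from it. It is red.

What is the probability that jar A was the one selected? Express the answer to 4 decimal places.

The likelihood of this draw under each hypothesis: P(data | jar A) = (1/10) = 1/10; P(data | jar B) = (1/8) = 1/8.
Multiplying each by its prior: 1/3 · 1/10 = 1/30, 2/3 · 1/8 = 1/12; summing to 7/60.
So P(jar A | data) = (1/30) / (7/60) = 2/7.

0.2857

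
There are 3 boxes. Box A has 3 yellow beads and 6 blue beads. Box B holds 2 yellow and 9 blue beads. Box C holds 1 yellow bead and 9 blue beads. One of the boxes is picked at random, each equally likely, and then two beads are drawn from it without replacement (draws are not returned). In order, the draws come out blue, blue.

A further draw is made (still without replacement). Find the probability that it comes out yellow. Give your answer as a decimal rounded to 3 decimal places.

0.227

The likelihood of the observed sequence under each hypothesis: P(data | box A) = (6/9)(5/8) = 5/12; P(data | box B) = (9/11)(8/10) = 36/55; P(data | box C) = (9/10)(8/9) = 4/5.
Multiplying each by its prior: 1/3 · 5/12 = 5/36, 1/3 · 36/55 = 12/55, 1/3 · 4/5 = 4/15; summing to 247/396.
Dividing through by the total gives posterior P(box A | data) = 0.22267, P(box B | data) = 0.3498, P(box C | data) = 0.42753.
So P(yellow next | data) = Σ P(yellow next | H) P(H | data) = (3/7)(0.22267) + (2/9)(0.3498) + (1/8)(0.42753) = 0.2266.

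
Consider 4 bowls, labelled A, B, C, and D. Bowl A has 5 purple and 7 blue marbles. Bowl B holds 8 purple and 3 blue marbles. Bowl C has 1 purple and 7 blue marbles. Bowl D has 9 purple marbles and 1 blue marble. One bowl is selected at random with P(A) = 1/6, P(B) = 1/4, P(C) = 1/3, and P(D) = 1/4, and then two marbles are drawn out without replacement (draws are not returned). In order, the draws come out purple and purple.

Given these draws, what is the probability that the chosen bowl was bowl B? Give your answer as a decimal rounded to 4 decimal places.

For each hypothesis, P(data | H) works out to: P(data | bowl A) = (5/12)(4/11) = 5/33; P(data | bowl B) = (8/11)(7/10) = 28/55; P(data | bowl C) = (1/8)(0/7) = 0; P(data | bowl D) = (9/10)(8/9) = 4/5.
Multiplying each by its prior: 1/6 · 5/33 = 5/198, 1/4 · 28/55 = 7/55, 1/3 · 0 = 0, 1/4 · 4/5 = 1/5; these sum to 349/990.
By Bayes' rule, P(bowl B | data) = (7/55) / (349/990) = 126/349.

0.3610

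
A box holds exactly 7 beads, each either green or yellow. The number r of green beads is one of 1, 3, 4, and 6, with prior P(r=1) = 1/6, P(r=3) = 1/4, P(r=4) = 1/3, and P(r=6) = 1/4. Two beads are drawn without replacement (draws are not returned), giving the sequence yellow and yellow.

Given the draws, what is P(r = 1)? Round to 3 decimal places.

Compute the likelihood of the observed sequence for each case: P(data | r = 1) = (6/7)(5/6) = 5/7; P(data | r = 3) = (4/7)(3/6) = 2/7; P(data | r = 4) = (3/7)(2/6) = 1/7; P(data | r = 6) = (1/7)(0/6) = 0.
Weighting by the prior gives 1/6 · 5/7 = 5/42, 1/4 · 2/7 = 1/14, 1/3 · 1/7 = 1/21, 1/4 · 0 = 0; with total 5/21.
So P(r = 1 | data) = (5/42) / (5/21) = 1/2.

0.500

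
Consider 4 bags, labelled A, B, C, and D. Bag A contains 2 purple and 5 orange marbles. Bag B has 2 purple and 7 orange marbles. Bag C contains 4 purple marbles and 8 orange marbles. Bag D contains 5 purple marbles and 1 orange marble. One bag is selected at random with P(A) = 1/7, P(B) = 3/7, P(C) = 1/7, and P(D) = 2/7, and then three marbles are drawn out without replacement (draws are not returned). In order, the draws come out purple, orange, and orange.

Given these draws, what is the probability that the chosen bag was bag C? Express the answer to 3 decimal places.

Under each hypothesis, the probability of the observed sequence is: P(data | bag A) = (2/7)(5/6)(4/5) = 0.19048; P(data | bag B) = (2/9)(7/8)(6/7) = 0.16667; P(data | bag C) = (4/12)(8/11)(7/10) = 0.1697; P(data | bag D) = (5/6)(1/5)(0/4) = 0.
The prior-weighted likelihoods are 1/7 · 0.19048 = 0.027211, 3/7 · 0.16667 = 0.071429, 1/7 · 0.1697 = 0.024242, 2/7 · 0 = 0; summing to 0.12288.
Therefore the posterior P(bag C | data) = (0.024242) / (0.12288) = 0.19728.

0.197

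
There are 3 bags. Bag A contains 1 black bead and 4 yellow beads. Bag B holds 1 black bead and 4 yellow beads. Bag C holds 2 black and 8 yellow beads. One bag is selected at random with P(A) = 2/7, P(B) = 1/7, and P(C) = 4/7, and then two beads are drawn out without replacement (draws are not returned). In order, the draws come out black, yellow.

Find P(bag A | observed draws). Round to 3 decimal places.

The likelihood of the observed sequence under each hypothesis: P(data | bag A) = (1/5)(4/4) = 1/5; P(data | bag B) = (1/5)(4/4) = 1/5; P(data | bag C) = (2/10)(8/9) = 8/45.
The prior-weighted likelihoods are 2/7 · 1/5 = 2/35, 1/7 · 1/5 = 1/35, 4/7 · 8/45 = 32/315; with total 59/315.
Hence P(bag A | data) = (2/35) / (59/315) = 18/59.

0.305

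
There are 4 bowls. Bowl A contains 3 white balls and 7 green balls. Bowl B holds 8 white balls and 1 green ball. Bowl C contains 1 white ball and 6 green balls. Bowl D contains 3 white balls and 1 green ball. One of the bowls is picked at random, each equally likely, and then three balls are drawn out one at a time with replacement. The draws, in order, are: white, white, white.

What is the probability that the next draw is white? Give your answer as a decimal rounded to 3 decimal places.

0.822

For each hypothesis, P(data | H) works out to: P(data | bowl A) = (3/10)(3/10)(3/10) = 0.027; P(data | bowl B) = (8/9)(8/9)(8/9) = 0.70233; P(data | bowl C) = (1/7)(1/7)(1/7) = 0.0029155; P(data | bowl D) = (3/4)(3/4)(3/4) = 0.42188.
Multiplying each by its prior: 1/4 · 0.027 = 0.00675, 1/4 · 0.70233 = 0.17558, 1/4 · 0.0029155 = 0.00072886, 1/4 · 0.42188 = 0.10547; summing to 0.28853.
Normalising, the posterior is P(bowl A | data) = 0.023394, P(bowl B | data) = 0.60854, P(bowl C | data) = 0.0025261, P(bowl D | data) = 0.36554.
The predictive probability is P(white next | data) = (3/10)(0.023394) + (8/9)(0.60854) + (1/7)(0.0025261) + (3/4)(0.36554) = 0.82246.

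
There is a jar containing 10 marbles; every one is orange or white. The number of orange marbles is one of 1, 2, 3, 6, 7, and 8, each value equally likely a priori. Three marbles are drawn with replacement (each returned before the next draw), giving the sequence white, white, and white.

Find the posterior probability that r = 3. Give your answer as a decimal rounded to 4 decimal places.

0.2038

Compute the likelihood of the observed sequence for each case: P(data | r = 1) = (9/10)(9/10)(9/10) = 0.729; P(data | r = 2) = (8/10)(8/10)(8/10) = 0.512; P(data | r = 3) = (7/10)(7/10)(7/10) = 0.343; P(data | r = 6) = (4/10)(4/10)(4/10) = 0.064; P(data | r = 7) = (3/10)(3/10)(3/10) = 0.027; P(data | r = 8) = (2/10)(2/10)(2/10) = 0.008.
Weighting by the prior gives 1/6 · 0.729 = 0.1215, 1/6 · 0.512 = 0.085333, 1/6 · 0.343 = 0.057167, 1/6 · 0.064 = 0.010667, 1/6 · 0.027 = 0.0045, 1/6 · 0.008 = 0.0013333; these sum to 0.2805.
Hence P(r = 3 | data) = (0.057167) / (0.2805) = 0.2038.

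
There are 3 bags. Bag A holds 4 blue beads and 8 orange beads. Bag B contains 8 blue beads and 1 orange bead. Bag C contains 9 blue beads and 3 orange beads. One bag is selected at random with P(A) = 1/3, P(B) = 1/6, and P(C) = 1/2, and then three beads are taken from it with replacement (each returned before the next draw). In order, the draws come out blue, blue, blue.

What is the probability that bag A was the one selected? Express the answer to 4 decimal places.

0.0363

Compute the likelihood of the observed sequence for each case: P(data | bag A) = (4/12)(4/12)(4/12) = 0.037037; P(data | bag B) = (8/9)(8/9)(8/9) = 0.70233; P(data | bag C) = (9/12)(9/12)(9/12) = 0.42188.
Multiplying each by its prior: 1/3 · 0.037037 = 0.012346, 1/6 · 0.70233 = 0.11706, 1/2 · 0.42188 = 0.21094; these sum to 0.34034.
Therefore the posterior P(bag A | data) = (0.012346) / (0.34034) = 0.036275.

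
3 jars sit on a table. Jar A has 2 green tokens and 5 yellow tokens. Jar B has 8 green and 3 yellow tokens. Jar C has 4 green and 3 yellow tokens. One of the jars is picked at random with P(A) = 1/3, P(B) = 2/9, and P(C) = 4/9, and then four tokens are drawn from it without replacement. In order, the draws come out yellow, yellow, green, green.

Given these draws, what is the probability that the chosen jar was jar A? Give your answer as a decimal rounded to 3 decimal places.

0.250

Under each hypothesis, the probability of the observed sequence is: P(data | jar A) = (5/7)(4/6)(2/5)(1/4) = 0.047619; P(data | jar B) = (3/11)(2/10)(8/9)(7/8) = 0.042424; P(data | jar C) = (3/7)(2/6)(4/5)(3/4) = 0.085714.
Multiplying each by its prior: 1/3 · 0.047619 = 0.015873, 2/9 · 0.042424 = 0.0094276, 4/9 · 0.085714 = 0.038095; with total 0.063396.
So P(jar A | data) = (0.015873) / (0.063396) = 0.25038.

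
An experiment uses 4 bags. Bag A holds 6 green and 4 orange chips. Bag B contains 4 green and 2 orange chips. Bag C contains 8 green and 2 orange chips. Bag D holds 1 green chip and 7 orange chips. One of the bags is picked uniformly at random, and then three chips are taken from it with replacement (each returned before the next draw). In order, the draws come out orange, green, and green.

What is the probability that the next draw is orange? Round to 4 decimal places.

0.3332

For each hypothesis, P(data | H) works out to: P(data | bag A) = (4/10)(6/10)(6/10) = 0.144; P(data | bag B) = (2/6)(4/6)(4/6) = 0.14815; P(data | bag C) = (2/10)(8/10)(8/10) = 0.128; P(data | bag D) = (7/8)(1/8)(1/8) = 0.013672.
Weighting by the prior gives 1/4 · 0.144 = 0.036, 1/4 · 0.14815 = 0.037037, 1/4 · 0.128 = 0.032, 1/4 · 0.013672 = 0.003418; summing to 0.10846.
Normalising, the posterior is P(bag A | data) = 0.33193, P(bag B | data) = 0.3415, P(bag C | data) = 0.29505, P(bag D | data) = 0.031515.
Averaging over the posterior, P(orange next | data) = (2/5)(0.33193) + (1/3)(0.3415) + (1/5)(0.29505) + (7/8)(0.031515) = 0.33319.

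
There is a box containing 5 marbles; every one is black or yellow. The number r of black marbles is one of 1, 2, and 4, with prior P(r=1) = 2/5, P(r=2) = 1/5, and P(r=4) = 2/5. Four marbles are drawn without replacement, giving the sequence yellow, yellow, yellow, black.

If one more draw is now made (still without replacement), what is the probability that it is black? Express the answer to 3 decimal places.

0.200

Compute the likelihood of the observed sequence for each case: P(data | r = 1) = (4/5)(3/4)(2/3)(1/2) = 1/5; P(data | r = 2) = (3/5)(2/4)(1/3)(2/2) = 1/10; P(data | r = 4) = (1/5)(0/4) = 0.
The prior-weighted likelihoods are 2/5 · 1/5 = 2/25, 1/5 · 1/10 = 1/50, 2/5 · 0 = 0; summing to 1/10.
Dividing through by the total gives posterior P(r = 1 | data) = 4/5, P(r = 2 | data) = 1/5, P(r = 4 | data) = 0.
Averaging over the posterior, P(black next | data) = (0)(4/5) + (1)(1/5) = 1/5.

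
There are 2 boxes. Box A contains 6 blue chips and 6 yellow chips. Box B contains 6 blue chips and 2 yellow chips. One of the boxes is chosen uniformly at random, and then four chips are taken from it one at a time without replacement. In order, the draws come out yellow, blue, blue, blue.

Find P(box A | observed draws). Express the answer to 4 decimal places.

Under each hypothesis, the probability of the observed sequence is: P(data | box A) = (6/12)(6/11)(5/10)(4/9) = 2/33; P(data | box B) = (2/8)(6/7)(5/6)(4/5) = 1/7.
Multiplying each by its prior: 1/2 · 2/33 = 1/33, 1/2 · 1/7 = 1/14; summing to 47/462.
Hence P(box A | data) = (1/33) / (47/462) = 14/47.

0.2979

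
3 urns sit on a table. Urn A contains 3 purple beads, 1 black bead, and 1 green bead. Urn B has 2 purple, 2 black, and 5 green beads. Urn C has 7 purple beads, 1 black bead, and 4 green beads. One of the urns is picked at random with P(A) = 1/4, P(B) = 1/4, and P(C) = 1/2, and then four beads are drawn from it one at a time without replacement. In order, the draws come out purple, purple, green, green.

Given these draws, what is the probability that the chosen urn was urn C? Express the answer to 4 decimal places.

0.8651

For each hypothesis, P(data | H) works out to: P(data | urn A) = (3/5)(2/4)(1/3)(0/2) = 0; P(data | urn B) = (2/9)(1/8)(5/7)(4/6) = 0.013228; P(data | urn C) = (7/12)(6/11)(4/10)(3/9) = 0.042424.
Multiplying each by its prior: 1/4 · 0 = 0, 1/4 · 0.013228 = 0.0033069, 1/2 · 0.042424 = 0.021212; these sum to 0.024519.
Therefore the posterior P(urn C | data) = (0.021212) / (0.024519) = 0.86513.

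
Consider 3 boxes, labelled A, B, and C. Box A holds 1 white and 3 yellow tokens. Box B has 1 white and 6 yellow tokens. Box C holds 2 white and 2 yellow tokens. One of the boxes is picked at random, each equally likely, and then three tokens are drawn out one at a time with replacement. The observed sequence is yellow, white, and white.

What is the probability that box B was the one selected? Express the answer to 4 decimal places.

0.0924

For each hypothesis, P(data | H) works out to: P(data | box A) = (3/4)(1/4)(1/4) = 0.046875; P(data | box B) = (6/7)(1/7)(1/7) = 0.017493; P(data | box C) = (2/4)(2/4)(2/4) = 0.125.
The prior-weighted likelihoods are 1/3 · 0.046875 = 0.015625, 1/3 · 0.017493 = 0.0058309, 1/3 · 0.125 = 0.041667; with total 0.063123.
Hence P(box B | data) = (0.0058309) / (0.063123) = 0.092374.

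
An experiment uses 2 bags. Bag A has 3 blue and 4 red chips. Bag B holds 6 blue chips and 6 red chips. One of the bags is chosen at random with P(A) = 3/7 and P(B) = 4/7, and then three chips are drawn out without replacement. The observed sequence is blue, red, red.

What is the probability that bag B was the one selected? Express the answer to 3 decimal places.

The likelihood of the observed sequence under each hypothesis: P(data | bag A) = (3/7)(4/6)(3/5) = 0.17143; P(data | bag B) = (6/12)(6/11)(5/10) = 0.13636.
Weighting by the prior gives 3/7 · 0.17143 = 0.073469, 4/7 · 0.13636 = 0.077922; summing to 0.15139.
By Bayes' rule, P(bag B | data) = (0.077922) / (0.15139) = 0.51471.

0.515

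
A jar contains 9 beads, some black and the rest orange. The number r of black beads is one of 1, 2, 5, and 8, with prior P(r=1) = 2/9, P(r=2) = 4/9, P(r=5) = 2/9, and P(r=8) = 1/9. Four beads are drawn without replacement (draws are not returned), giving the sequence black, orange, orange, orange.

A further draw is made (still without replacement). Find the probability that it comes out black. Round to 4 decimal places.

For each hypothesis, P(data | H) works out to: P(data | r = 1) = (1/9)(8/8)(7/7)(6/6) = 1/9; P(data | r = 2) = (2/9)(7/8)(6/7)(5/6) = 5/36; P(data | r = 5) = (5/9)(4/8)(3/7)(2/6) = 5/126; P(data | r = 8) = (8/9)(1/8)(0/7) = 0.
The prior-weighted likelihoods are 2/9 · 1/9 = 2/81, 4/9 · 5/36 = 5/81, 2/9 · 5/126 = 5/567, 1/9 · 0 = 0; with total 2/21.
Normalising, the posterior is P(r = 1 | data) = 7/27, P(r = 2 | data) = 35/54, P(r = 5 | data) = 5/54, P(r = 8 | data) = 0.
Averaging over the posterior, P(black next | data) = (0)(7/27) + (1/5)(35/54) + (4/5)(5/54) = 11/54.

0.2037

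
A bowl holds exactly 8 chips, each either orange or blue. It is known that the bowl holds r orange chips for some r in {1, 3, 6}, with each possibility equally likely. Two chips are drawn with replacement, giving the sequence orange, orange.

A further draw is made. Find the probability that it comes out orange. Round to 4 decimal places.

0.6630

For each hypothesis, P(data | H) works out to: P(data | r = 1) = (1/8)(1/8) = 1/64; P(data | r = 3) = (3/8)(3/8) = 9/64; P(data | r = 6) = (6/8)(6/8) = 9/16.
Multiplying each by its prior: 1/3 · 1/64 = 1/192, 1/3 · 9/64 = 3/64, 1/3 · 9/16 = 3/16; with total 23/96.
Normalising, the posterior is P(r = 1 | data) = 1/46, P(r = 3 | data) = 9/46, P(r = 6 | data) = 18/23.
So P(orange next | data) = Σ P(orange next | H) P(H | data) = (1/8)(1/46) + (3/8)(9/46) + (3/4)(18/23) = 61/92.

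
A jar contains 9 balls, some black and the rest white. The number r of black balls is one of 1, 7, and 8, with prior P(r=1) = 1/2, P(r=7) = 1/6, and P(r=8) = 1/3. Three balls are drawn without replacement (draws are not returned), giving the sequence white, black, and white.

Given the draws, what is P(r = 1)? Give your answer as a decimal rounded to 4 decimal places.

0.9231

The likelihood of the observed sequence under each hypothesis: P(data | r = 1) = (8/9)(1/8)(7/7) = 1/9; P(data | r = 7) = (2/9)(7/8)(1/7) = 1/36; P(data | r = 8) = (1/9)(8/8)(0/7) = 0.
Weighting by the prior gives 1/2 · 1/9 = 1/18, 1/6 · 1/36 = 1/216, 1/3 · 0 = 0; these sum to 13/216.
Hence P(r = 1 | data) = (1/18) / (13/216) = 12/13.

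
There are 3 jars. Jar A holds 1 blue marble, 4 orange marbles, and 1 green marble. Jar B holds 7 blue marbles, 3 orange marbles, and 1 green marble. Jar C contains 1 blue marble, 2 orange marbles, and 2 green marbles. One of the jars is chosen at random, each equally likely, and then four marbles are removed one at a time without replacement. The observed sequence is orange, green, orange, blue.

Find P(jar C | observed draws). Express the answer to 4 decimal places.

0.4632

The likelihood of the observed sequence under each hypothesis: P(data | jar A) = (4/6)(1/5)(3/4)(1/3) = 0.033333; P(data | jar B) = (3/11)(1/10)(2/9)(7/8) = 0.005303; P(data | jar C) = (2/5)(2/4)(1/3)(1/2) = 0.033333.
Weighting by the prior gives 1/3 · 0.033333 = 0.011111, 1/3 · 0.005303 = 0.0017677, 1/3 · 0.033333 = 0.011111; summing to 0.02399.
By Bayes' rule, P(jar C | data) = (0.011111) / (0.02399) = 0.46316.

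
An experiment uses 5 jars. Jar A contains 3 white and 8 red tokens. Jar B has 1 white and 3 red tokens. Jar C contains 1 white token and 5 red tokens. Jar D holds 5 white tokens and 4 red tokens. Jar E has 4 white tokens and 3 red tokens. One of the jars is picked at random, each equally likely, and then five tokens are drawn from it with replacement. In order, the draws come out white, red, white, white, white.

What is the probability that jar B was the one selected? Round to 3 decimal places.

0.031

Compute the likelihood of the observed sequence for each case: P(data | jar A) = (3/11)(8/11)(3/11)(3/11)(3/11) = 0.0040236; P(data | jar B) = (1/4)(3/4)(1/4)(1/4)(1/4) = 0.0029297; P(data | jar C) = (1/6)(5/6)(1/6)(1/6)(1/6) = 0.000643; P(data | jar D) = (5/9)(4/9)(5/9)(5/9)(5/9) = 0.042338; P(data | jar E) = (4/7)(3/7)(4/7)(4/7)(4/7) = 0.045695.
Multiplying each by its prior: 1/5 · 0.0040236 = 0.00080471, 1/5 · 0.0029297 = 0.00058594, 1/5 · 0.000643 = 0.0001286, 1/5 · 0.042338 = 0.0084675, 1/5 · 0.045695 = 0.009139; with total 0.019126.
By Bayes' rule, P(jar B | data) = (0.00058594) / (0.019126) = 0.030636.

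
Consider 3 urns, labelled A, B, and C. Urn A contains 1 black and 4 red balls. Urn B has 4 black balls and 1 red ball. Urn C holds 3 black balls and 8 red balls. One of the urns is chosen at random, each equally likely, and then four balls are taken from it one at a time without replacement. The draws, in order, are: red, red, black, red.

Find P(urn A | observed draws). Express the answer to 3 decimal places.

For each hypothesis, P(data | H) works out to: P(data | urn A) = (4/5)(3/4)(1/3)(2/2) = 1/5; P(data | urn B) = (1/5)(0/4) = 0; P(data | urn C) = (8/11)(7/10)(3/9)(6/8) = 7/55.
The prior-weighted likelihoods are 1/3 · 1/5 = 1/15, 1/3 · 0 = 0, 1/3 · 7/55 = 7/165; summing to 6/55.
So P(urn A | data) = (1/15) / (6/55) = 11/18.

0.611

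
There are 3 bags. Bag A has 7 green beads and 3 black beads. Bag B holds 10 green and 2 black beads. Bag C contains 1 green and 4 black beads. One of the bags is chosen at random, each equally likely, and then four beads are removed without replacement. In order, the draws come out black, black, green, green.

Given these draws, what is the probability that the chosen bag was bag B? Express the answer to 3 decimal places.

0.233

For each hypothesis, P(data | H) works out to: P(data | bag A) = (3/10)(2/9)(7/8)(6/7) = 0.05; P(data | bag B) = (2/12)(1/11)(10/10)(9/9) = 0.015152; P(data | bag C) = (4/5)(3/4)(1/3)(0/2) = 0.
The prior-weighted likelihoods are 1/3 · 0.05 = 0.016667, 1/3 · 0.015152 = 0.0050505, 1/3 · 0 = 0; these sum to 0.021717.
Hence P(bag B | data) = (0.0050505) / (0.021717) = 0.23256.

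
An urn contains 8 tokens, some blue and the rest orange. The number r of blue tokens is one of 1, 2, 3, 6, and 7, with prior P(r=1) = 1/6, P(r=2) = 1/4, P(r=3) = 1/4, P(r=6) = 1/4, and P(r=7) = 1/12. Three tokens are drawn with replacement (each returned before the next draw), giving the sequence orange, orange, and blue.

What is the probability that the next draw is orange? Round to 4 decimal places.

Under each hypothesis, the probability of the observed sequence is: P(data | r = 1) = (7/8)(7/8)(1/8) = 0.095703; P(data | r = 2) = (6/8)(6/8)(2/8) = 0.14062; P(data | r = 3) = (5/8)(5/8)(3/8) = 0.14648; P(data | r = 6) = (2/8)(2/8)(6/8) = 0.046875; P(data | r = 7) = (1/8)(1/8)(7/8) = 0.013672.
Weighting by the prior gives 1/6 · 0.095703 = 0.015951, 1/4 · 0.14062 = 0.035156, 1/4 · 0.14648 = 0.036621, 1/4 · 0.046875 = 0.011719, 1/12 · 0.013672 = 0.0011393; summing to 0.10059.
The posterior is then P(r = 1 | data) = 0.15858, P(r = 2 | data) = 0.34951, P(r = 3 | data) = 0.36408, P(r = 6 | data) = 0.1165, P(r = 7 | data) = 0.011327.
So P(orange next | data) = Σ P(orange next | H) P(H | data) = (7/8)(0.15858) + (3/4)(0.34951) + (5/8)(0.36408) + (1/4)(0.1165) + (1/8)(0.011327) = 0.65898.

0.6590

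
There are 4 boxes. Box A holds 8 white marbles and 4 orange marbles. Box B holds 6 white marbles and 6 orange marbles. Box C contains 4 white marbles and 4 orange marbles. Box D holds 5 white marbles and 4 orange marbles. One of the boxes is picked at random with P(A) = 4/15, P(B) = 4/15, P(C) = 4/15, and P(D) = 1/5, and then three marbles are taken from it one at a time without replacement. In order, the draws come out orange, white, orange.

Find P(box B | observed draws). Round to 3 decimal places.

0.309

Under each hypothesis, the probability of the observed sequence is: P(data | box A) = (4/12)(8/11)(3/10) = 0.072727; P(data | box B) = (6/12)(6/11)(5/10) = 0.13636; P(data | box C) = (4/8)(4/7)(3/6) = 0.14286; P(data | box D) = (4/9)(5/8)(3/7) = 0.11905.
The prior-weighted likelihoods are 4/15 · 0.072727 = 0.019394, 4/15 · 0.13636 = 0.036364, 4/15 · 0.14286 = 0.038095, 1/5 · 0.11905 = 0.02381; these sum to 0.11766.
Therefore the posterior P(box B | data) = (0.036364) / (0.11766) = 0.30905.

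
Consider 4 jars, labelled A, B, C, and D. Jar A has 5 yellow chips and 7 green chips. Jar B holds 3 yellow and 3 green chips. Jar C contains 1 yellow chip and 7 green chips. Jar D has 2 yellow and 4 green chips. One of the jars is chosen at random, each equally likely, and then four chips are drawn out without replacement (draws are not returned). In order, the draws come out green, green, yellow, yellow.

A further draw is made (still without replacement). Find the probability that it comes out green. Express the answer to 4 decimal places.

0.6777

Under each hypothesis, the probability of the observed sequence is: P(data | jar A) = (7/12)(6/11)(5/10)(4/9) = 7/99; P(data | jar B) = (3/6)(2/5)(3/4)(2/3) = 1/10; P(data | jar C) = (7/8)(6/7)(1/6)(0/5) = 0; P(data | jar D) = (4/6)(3/5)(2/4)(1/3) = 1/15.
Multiplying each by its prior: 1/4 · 7/99 = 7/396, 1/4 · 1/10 = 1/40, 1/4 · 0 = 0, 1/4 · 1/15 = 1/60; summing to 47/792.
The posterior is then P(jar A | data) = 14/47, P(jar B | data) = 99/235, P(jar C | data) = 0, P(jar D | data) = 66/235.
The predictive probability is P(green next | data) = (5/8)(14/47) + (1/2)(99/235) + (1)(66/235) = 637/940.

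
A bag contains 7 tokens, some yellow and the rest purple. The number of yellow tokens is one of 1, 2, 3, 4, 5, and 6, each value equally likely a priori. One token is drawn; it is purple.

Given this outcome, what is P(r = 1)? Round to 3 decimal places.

0.286

For each hypothesis, P(data | H) works out to: P(data | r = 1) = (6/7) = 6/7; P(data | r = 2) = (5/7) = 5/7; P(data | r = 3) = (4/7) = 4/7; P(data | r = 4) = (3/7) = 3/7; P(data | r = 5) = (2/7) = 2/7; P(data | r = 6) = (1/7) = 1/7.
Multiplying each by its prior: 1/6 · 6/7 = 1/7, 1/6 · 5/7 = 5/42, 1/6 · 4/7 = 2/21, 1/6 · 3/7 = 1/14, 1/6 · 2/7 = 1/21, 1/6 · 1/7 = 1/42; these sum to 1/2.
Therefore the posterior P(r = 1 | data) = (1/7) / (1/2) = 2/7.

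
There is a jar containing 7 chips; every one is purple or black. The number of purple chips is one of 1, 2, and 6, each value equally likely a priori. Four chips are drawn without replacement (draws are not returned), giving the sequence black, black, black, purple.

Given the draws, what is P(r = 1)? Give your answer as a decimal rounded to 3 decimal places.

0.500

Compute the likelihood of the observed sequence for each case: P(data | r = 1) = (6/7)(5/6)(4/5)(1/4) = 1/7; P(data | r = 2) = (5/7)(4/6)(3/5)(2/4) = 1/7; P(data | r = 6) = (1/7)(0/6) = 0.
Multiplying each by its prior: 1/3 · 1/7 = 1/21, 1/3 · 1/7 = 1/21, 1/3 · 0 = 0; summing to 2/21.
By Bayes' rule, P(r = 1 | data) = (1/21) / (2/21) = 1/2.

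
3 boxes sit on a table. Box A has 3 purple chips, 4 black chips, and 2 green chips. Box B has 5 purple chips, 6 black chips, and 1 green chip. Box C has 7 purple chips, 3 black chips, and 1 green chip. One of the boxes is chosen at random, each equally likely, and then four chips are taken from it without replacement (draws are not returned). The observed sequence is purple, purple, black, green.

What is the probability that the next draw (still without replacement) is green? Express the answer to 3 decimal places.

The likelihood of the observed sequence under each hypothesis: P(data | box A) = (3/9)(2/8)(4/7)(2/6) = 0.015873; P(data | box B) = (5/12)(4/11)(6/10)(1/9) = 0.010101; P(data | box C) = (7/11)(6/10)(3/9)(1/8) = 0.015909.
Multiplying each by its prior: 1/3 · 0.015873 = 0.005291, 1/3 · 0.010101 = 0.003367, 1/3 · 0.015909 = 0.005303; summing to 0.013961.
Normalising, the posterior is P(box A | data) = 0.37898, P(box B | data) = 0.24117, P(box C | data) = 0.37984.
The predictive probability is P(green next | data) = (1/5)(0.37898) + (0)(0.24117) + (0)(0.37984) = 0.075797.

0.076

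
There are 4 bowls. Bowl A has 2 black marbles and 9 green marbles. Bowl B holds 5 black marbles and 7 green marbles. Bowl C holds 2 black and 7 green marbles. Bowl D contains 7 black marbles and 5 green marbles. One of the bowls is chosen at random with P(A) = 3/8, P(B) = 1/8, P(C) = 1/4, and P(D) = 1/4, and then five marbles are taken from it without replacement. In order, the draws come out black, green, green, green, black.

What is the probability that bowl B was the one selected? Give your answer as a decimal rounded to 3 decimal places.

Under each hypothesis, the probability of the observed sequence is: P(data | bowl A) = (2/11)(9/10)(8/9)(7/8)(1/7) = 0.018182; P(data | bowl B) = (5/12)(7/11)(6/10)(5/9)(4/8) = 0.044192; P(data | bowl C) = (2/9)(7/8)(6/7)(5/6)(1/5) = 0.027778; P(data | bowl D) = (7/12)(5/11)(4/10)(3/9)(6/8) = 0.026515.
Weighting by the prior gives 3/8 · 0.018182 = 0.0068182, 1/8 · 0.044192 = 0.005524, 1/4 · 0.027778 = 0.0069444, 1/4 · 0.026515 = 0.0066288; with total 0.025915.
By Bayes' rule, P(bowl B | data) = (0.005524) / (0.025915) = 0.21315.

0.213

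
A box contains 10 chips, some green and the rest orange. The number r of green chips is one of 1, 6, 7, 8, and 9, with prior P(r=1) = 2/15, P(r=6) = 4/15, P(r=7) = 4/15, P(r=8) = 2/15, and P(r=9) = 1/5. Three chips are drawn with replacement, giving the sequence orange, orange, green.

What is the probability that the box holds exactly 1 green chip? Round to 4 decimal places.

0.1822

The likelihood of the observed sequence under each hypothesis: P(data | r = 1) = (9/10)(9/10)(1/10) = 0.081; P(data | r = 6) = (4/10)(4/10)(6/10) = 0.096; P(data | r = 7) = (3/10)(3/10)(7/10) = 0.063; P(data | r = 8) = (2/10)(2/10)(8/10) = 0.032; P(data | r = 9) = (1/10)(1/10)(9/10) = 0.009.
The prior-weighted likelihoods are 2/15 · 0.081 = 0.0108, 4/15 · 0.096 = 0.0256, 4/15 · 0.063 = 0.0168, 2/15 · 0.032 = 0.0042667, 1/5 · 0.009 = 0.0018; summing to 0.059267.
So P(r = 1 | data) = (0.0108) / (0.059267) = 0.18223.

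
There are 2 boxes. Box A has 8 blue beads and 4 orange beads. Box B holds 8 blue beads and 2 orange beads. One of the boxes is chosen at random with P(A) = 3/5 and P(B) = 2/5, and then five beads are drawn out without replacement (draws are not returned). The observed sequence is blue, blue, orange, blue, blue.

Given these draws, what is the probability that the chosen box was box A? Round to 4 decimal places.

0.4884

Compute the likelihood of the observed sequence for each case: P(data | box A) = (8/12)(7/11)(4/10)(6/9)(5/8) = 7/99; P(data | box B) = (8/10)(7/9)(2/8)(6/7)(5/6) = 1/9.
Weighting by the prior gives 3/5 · 7/99 = 7/165, 2/5 · 1/9 = 2/45; with total 43/495.
Hence P(box A | data) = (7/165) / (43/495) = 21/43.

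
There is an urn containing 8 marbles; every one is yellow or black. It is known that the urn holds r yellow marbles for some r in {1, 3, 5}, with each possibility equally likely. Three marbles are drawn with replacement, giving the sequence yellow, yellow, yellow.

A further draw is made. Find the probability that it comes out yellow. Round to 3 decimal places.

0.578

For each hypothesis, P(data | H) works out to: P(data | r = 1) = (1/8)(1/8)(1/8) = 0.0019531; P(data | r = 3) = (3/8)(3/8)(3/8) = 0.052734; P(data | r = 5) = (5/8)(5/8)(5/8) = 0.24414.
The prior-weighted likelihoods are 1/3 · 0.0019531 = 0.00065104, 1/3 · 0.052734 = 0.017578, 1/3 · 0.24414 = 0.08138; these sum to 0.099609.
Normalising, the posterior is P(r = 1 | data) = 0.0065359, P(r = 3 | data) = 0.17647, P(r = 5 | data) = 0.81699.
The predictive probability is P(yellow next | data) = (1/8)(0.0065359) + (3/8)(0.17647) + (5/8)(0.81699) = 0.57761.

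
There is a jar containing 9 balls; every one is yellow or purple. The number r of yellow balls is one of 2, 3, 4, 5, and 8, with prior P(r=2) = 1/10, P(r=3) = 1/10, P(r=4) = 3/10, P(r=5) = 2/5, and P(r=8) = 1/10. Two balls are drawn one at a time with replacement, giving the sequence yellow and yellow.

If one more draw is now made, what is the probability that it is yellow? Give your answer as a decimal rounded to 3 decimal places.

0.612

Under each hypothesis, the probability of the observed sequence is: P(data | r = 2) = (2/9)(2/9) = 4/81; P(data | r = 3) = (3/9)(3/9) = 1/9; P(data | r = 4) = (4/9)(4/9) = 16/81; P(data | r = 5) = (5/9)(5/9) = 25/81; P(data | r = 8) = (8/9)(8/9) = 64/81.
The prior-weighted likelihoods are 1/10 · 4/81 = 2/405, 1/10 · 1/9 = 1/90, 3/10 · 16/81 = 8/135, 2/5 · 25/81 = 10/81, 1/10 · 64/81 = 32/405; summing to 5/18.
The posterior is then P(r = 2 | data) = 4/225, P(r = 3 | data) = 1/25, P(r = 4 | data) = 16/75, P(r = 5 | data) = 4/9, P(r = 8 | data) = 64/225.
So P(yellow next | data) = Σ P(yellow next | H) P(H | data) = (2/9)(4/225) + (1/3)(1/25) + (4/9)(16/75) + (5/9)(4/9) + (8/9)(64/225) = 413/675.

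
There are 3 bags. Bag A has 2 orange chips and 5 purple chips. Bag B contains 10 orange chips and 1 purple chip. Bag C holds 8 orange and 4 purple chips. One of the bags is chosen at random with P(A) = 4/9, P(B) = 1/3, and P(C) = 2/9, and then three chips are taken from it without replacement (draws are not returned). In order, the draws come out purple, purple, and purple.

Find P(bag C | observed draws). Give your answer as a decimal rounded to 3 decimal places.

0.031

Under each hypothesis, the probability of the observed sequence is: P(data | bag A) = (5/7)(4/6)(3/5) = 0.28571; P(data | bag B) = (1/11)(0/10) = 0; P(data | bag C) = (4/12)(3/11)(2/10) = 0.018182.
Weighting by the prior gives 4/9 · 0.28571 = 0.12698, 1/3 · 0 = 0, 2/9 · 0.018182 = 0.0040404; these sum to 0.13102.
Hence P(bag C | data) = (0.0040404) / (0.13102) = 0.030837.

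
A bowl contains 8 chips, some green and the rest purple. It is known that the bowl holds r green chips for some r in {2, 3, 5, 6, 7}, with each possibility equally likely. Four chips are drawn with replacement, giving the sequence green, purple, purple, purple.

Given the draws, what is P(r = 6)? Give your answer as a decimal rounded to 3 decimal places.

Compute the likelihood of the observed sequence for each case: P(data | r = 2) = (2/8)(6/8)(6/8)(6/8) = 0.10547; P(data | r = 3) = (3/8)(5/8)(5/8)(5/8) = 0.091553; P(data | r = 5) = (5/8)(3/8)(3/8)(3/8) = 0.032959; P(data | r = 6) = (6/8)(2/8)(2/8)(2/8) = 0.011719; P(data | r = 7) = (7/8)(1/8)(1/8)(1/8) = 0.001709.
Multiplying each by its prior: 1/5 · 0.10547 = 0.021094, 1/5 · 0.091553 = 0.018311, 1/5 · 0.032959 = 0.0065918, 1/5 · 0.011719 = 0.0023437, 1/5 · 0.001709 = 0.0003418; with total 0.048682.
Hence P(r = 6 | data) = (0.0023437) / (0.048682) = 0.048144.

0.048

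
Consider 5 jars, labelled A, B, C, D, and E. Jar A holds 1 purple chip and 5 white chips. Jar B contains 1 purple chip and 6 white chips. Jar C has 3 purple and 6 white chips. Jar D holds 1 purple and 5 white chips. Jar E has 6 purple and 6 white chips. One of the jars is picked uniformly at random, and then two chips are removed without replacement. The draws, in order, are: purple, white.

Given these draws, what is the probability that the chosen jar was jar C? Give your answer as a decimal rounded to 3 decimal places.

The likelihood of the observed sequence under each hypothesis: P(data | jar A) = (1/6)(5/5) = 0.16667; P(data | jar B) = (1/7)(6/6) = 0.14286; P(data | jar C) = (3/9)(6/8) = 0.25; P(data | jar D) = (1/6)(5/5) = 0.16667; P(data | jar E) = (6/12)(6/11) = 0.27273.
Multiplying each by its prior: 1/5 · 0.16667 = 0.033333, 1/5 · 0.14286 = 0.028571, 1/5 · 0.25 = 0.05, 1/5 · 0.16667 = 0.033333, 1/5 · 0.27273 = 0.054545; with total 0.19978.
Hence P(jar C | data) = (0.05) / (0.19978) = 0.25027.

0.250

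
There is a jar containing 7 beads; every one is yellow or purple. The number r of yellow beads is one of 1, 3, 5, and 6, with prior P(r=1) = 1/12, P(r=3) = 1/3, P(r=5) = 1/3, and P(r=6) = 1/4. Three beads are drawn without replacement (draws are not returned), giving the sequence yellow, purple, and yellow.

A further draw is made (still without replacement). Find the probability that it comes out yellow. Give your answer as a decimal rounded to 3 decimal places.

Under each hypothesis, the probability of the observed sequence is: P(data | r = 1) = (1/7)(6/6)(0/5) = 0; P(data | r = 3) = (3/7)(4/6)(2/5) = 0.11429; P(data | r = 5) = (5/7)(2/6)(4/5) = 0.19048; P(data | r = 6) = (6/7)(1/6)(5/5) = 0.14286.
The prior-weighted likelihoods are 1/12 · 0 = 0, 1/3 · 0.11429 = 0.038095, 1/3 · 0.19048 = 0.063492, 1/4 · 0.14286 = 0.035714; these sum to 0.1373.
The posterior is then P(r = 1 | data) = 0, P(r = 3 | data) = 0.27746, P(r = 5 | data) = 0.46243, P(r = 6 | data) = 0.26012.
So P(yellow next | data) = Σ P(yellow next | H) P(H | data) = (1/4)(0.27746) + (3/4)(0.46243) + (1)(0.26012) = 0.6763.

0.676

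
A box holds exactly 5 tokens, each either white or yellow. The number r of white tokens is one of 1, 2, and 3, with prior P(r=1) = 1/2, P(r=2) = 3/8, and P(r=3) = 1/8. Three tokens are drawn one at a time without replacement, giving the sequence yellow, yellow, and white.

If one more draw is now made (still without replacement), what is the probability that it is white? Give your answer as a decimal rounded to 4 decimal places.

0.2667

Under each hypothesis, the probability of the observed sequence is: P(data | r = 1) = (4/5)(3/4)(1/3) = 1/5; P(data | r = 2) = (3/5)(2/4)(2/3) = 1/5; P(data | r = 3) = (2/5)(1/4)(3/3) = 1/10.
Multiplying each by its prior: 1/2 · 1/5 = 1/10, 3/8 · 1/5 = 3/40, 1/8 · 1/10 = 1/80; these sum to 3/16.
Normalising, the posterior is P(r = 1 | data) = 8/15, P(r = 2 | data) = 2/5, P(r = 3 | data) = 1/15.
Averaging over the posterior, P(white next | data) = (0)(8/15) + (1/2)(2/5) + (1)(1/15) = 4/15.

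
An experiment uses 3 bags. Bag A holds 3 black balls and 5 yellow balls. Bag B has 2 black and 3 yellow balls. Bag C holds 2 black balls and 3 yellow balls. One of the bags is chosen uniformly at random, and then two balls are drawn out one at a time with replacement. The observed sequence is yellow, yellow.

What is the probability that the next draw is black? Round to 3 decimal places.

0.391

Under each hypothesis, the probability of the observed sequence is: P(data | bag A) = (5/8)(5/8) = 0.39062; P(data | bag B) = (3/5)(3/5) = 0.36; P(data | bag C) = (3/5)(3/5) = 0.36.
The prior-weighted likelihoods are 1/3 · 0.39062 = 0.13021, 1/3 · 0.36 = 0.12, 1/3 · 0.36 = 0.12; with total 0.37021.
Dividing through by the total gives posterior P(bag A | data) = 0.35172, P(bag B | data) = 0.32414, P(bag C | data) = 0.32414.
Averaging over the posterior, P(black next | data) = (3/8)(0.35172) + (2/5)(0.32414) + (2/5)(0.32414) = 0.39121.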